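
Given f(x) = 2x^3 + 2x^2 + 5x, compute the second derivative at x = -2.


First derivative:
f'(x) = 6x^2 + 4x + 5
Second derivative:
f''(x) = 12x + 4
Substitute x = -2:
f''(-2) = 12 * (-2) + 4
= -24 + 4
= -20

-20


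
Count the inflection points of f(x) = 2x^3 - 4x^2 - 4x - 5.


Inflection points occur where f''(x) = 0 and concavity changes.
f(x) = 2x^3 - 4x^2 - 4x - 5
f'(x) = 6x^2 - 8x - 4
f''(x) = 12x - 8
Set f''(x) = 0:
12x - 8 = 0
x = 8 / 12 = 2/3
Since f''(x) is linear (degree 1), it changes sign at this point.
Therefore there is exactly 1 inflection point.

1


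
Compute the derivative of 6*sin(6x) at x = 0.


Apply the chain rule to differentiate 6*sin(6x):
d/dx [6*sin(6x)]
= 6 * cos(6x) * d/dx(6x)
= 6 * 6 * cos(6x)
= 36 * cos(6x)
Evaluate at x = 0:
= 36 * cos(0)
= 36 * 1
= 36

36


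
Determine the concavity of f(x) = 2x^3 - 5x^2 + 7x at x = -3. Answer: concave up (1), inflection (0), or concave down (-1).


Concavity is determined by the sign of f''(x).
f(x) = 2x^3 - 5x^2 + 7x
f'(x) = 6x^2 - 10x + 7
f''(x) = 12x - 10
f''(-3) = 12 * (-3) - 10
= -36 - 10
= -46
Since f''(-3) < 0, the function is concave down (-1)

-1


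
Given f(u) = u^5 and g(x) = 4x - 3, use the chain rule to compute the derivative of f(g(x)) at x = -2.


Using the chain rule: (f(g(x)))' = f'(g(x)) * g'(x)
First, find g(-2):
g(-2) = 4 * (-2) - 3 = -11
Next, f'(u) = 5u^4
And g'(x) = 4
So f'(g(-2)) * g'(-2)
= 5 * (-11)^4 * 4
= 5 * 14641 * 4
= 292820

292820


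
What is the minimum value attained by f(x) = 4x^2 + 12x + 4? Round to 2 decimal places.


For a quadratic f(x) = ax^2 + bx + c with a > 0, the minimum is at the vertex.
Vertex x-coordinate: x = -b/(2a)
x = -(12) / (2 * 4)
x = -12/8 = -3/2
Substitute back to find the minimum value:
f(-3/2) = 4 * (-3/2)^2 + 12 * (-3/2) + 4
= 9 - 18 + 4
= -5 = -5.00

-5.00


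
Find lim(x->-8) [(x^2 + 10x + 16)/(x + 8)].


Direct substitution gives 0/0, so we factor the numerator.
Factor: (x^2 + 10x + 16) = (x + 8)(x + 2)
Cancel the common factor (x + 8):
(x^2 + 10x + 16)/(x + 8) = (x + 2)
Now substitute x = -8:
= (-8) - (-2) = -6

-6


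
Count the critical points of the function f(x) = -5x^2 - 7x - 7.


Find where f'(x) = 0:
f'(x) = -10x - 7
Set f'(x) = 0:
-10x - 7 = 0
x = 7 / (-10) = -7/10
This is a linear equation in x, so there is exactly one solution.
Number of critical points: 1

1


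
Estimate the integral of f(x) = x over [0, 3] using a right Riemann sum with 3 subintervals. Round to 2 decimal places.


Right Riemann sum uses right endpoints of each subinterval.
Interval: [0, 3], n = 3
dx = (3 - 0) / 3 = 1
Right endpoints: [1, 2, 3]
f values: [1, 2, 3]
Sum = dx * (sum of f values)
= 1 * 6
= 6 = 6.00

6.00


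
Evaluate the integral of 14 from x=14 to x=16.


The integral of a constant k over [a, b] equals k * (b - a).
integral from 14 to 16 of 14 dx
= 14 * (16 - 14)
= 14 * 2
= 28

28


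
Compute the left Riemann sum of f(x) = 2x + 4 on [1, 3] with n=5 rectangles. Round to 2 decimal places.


Left Riemann sum uses left endpoints of each subinterval.
Interval: [1, 3], n = 5
dx = (3 - 1) / 5 = 2/5
Left endpoints: [1, 7/5, 9/5, 11/5, 13/5]
f values: [6, 34/5, 38/5, 42/5, 46/5]
Sum = dx * (sum of f values)
= 2/5 * 38
= 76/5 = 15.20

15.20


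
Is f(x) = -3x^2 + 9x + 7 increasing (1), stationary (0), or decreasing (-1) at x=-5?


Compute f'(x) to determine behavior:
f'(x) = -6x + 9
f'(-5) = -6 * (-5) + 9
= 30 + 9
= 39
Since f'(-5) > 0, the function is increasing (1)

1


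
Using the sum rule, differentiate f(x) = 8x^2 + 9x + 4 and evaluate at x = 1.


Differentiate term by term using power and sum rules:
f(x) = 8x^2 + 9x + 4
f'(x) = 16x + 9
Substitute x = 1:
f'(1) = 16 * 1 + 9
= 16 + 9
= 25

25


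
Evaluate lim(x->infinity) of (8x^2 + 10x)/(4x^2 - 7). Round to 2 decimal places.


For limits at infinity with equal-degree polynomials,
we compare leading coefficients.
Numerator leading term: 8x^2
Denominator leading term: 4x^2
Divide both by x^2:
lim = (8 + 10/x) / (4 - 7/x^2)
As x -> infinity, the 1/x and 1/x^2 terms vanish:
= 8/4 = 2 = 2.00

2.00


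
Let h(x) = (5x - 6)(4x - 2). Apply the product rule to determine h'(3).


Let u(x) = 5x - 6 and v(x) = 4x - 2
u'(x) = 5
v'(x) = 4
Product rule: h'(x) = u'(x)*v(x) + u(x)*v'(x)
= 5 * (4x - 2) + (5x - 6) * 4
At x = 3:
u(3) = 5 * 3 - 6 = 9
v(3) = 4 * 3 - 2 = 10
h'(3) = 5 * 10 + 9 * 4
= 50 + 36
= 86

86


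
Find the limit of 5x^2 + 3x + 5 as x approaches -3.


Since polynomials are continuous, we use direct substitution.
lim(x->-3) of 5x^2 + 3x + 5
= 5 * (-3)^2 + 3 * (-3) + 5
= 45 - 9 + 5
= 41

41


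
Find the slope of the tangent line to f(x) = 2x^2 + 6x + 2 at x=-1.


The slope of the tangent line equals f'(x) at the point.
f(x) = 2x^2 + 6x + 2
f'(x) = 4x + 6
At x = -1:
f'(-1) = 4 * (-1) + 6
= -4 + 6
= 2

2


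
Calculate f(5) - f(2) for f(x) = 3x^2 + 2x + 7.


Net change = f(b) - f(a)
f(x) = 3x^2 + 2x + 7
Compute f(5):
f(5) = 3 * 5^2 + 2 * 5 + 7
= 75 + 10 + 7
= 92
Compute f(2):
f(2) = 3 * 2^2 + 2 * 2 + 7
= 12 + 4 + 7
= 23
Net change = 92 - 23 = 69

69


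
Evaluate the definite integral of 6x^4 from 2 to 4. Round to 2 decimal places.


Find the antiderivative of 6x^4:
F(x) = 6/5 * x^5
Apply the Fundamental Theorem of Calculus:
F(4) - F(2)
= 6/5 * 4^5 - 6/5 * 2^5
= 6/5 * (1024 - 32)
= 6/5 * 992
= 5952/5 = 1190.40

1190.40


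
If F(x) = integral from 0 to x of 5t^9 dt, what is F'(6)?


By the Fundamental Theorem of Calculus (Part 1):
If F(x) = integral from 0 to x of f(t) dt, then F'(x) = f(x)
Here f(t) = 5t^9
So F'(x) = 5x^9
Evaluate at x = 6:
F'(6) = 5 * 6^9
= 5 * 10077696
= 50388480

50388480


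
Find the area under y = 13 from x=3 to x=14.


The area under a constant function y = 13 is a rectangle.
Width = 14 - 3 = 11
Height = 13
Area = width * height
= 11 * 13
= 143

143


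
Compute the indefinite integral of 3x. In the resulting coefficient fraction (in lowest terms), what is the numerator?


Apply the power rule for integration:
integral of ax^n dx = a/(n+1) * x^(n+1) + C
integral of 3x dx
= 3/2 * x^2 + C
The coefficient in lowest terms is 3/2, and its numerator is 3

3


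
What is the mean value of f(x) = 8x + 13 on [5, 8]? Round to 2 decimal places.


Average value = 1/(b-a) * integral from a to b of f(x) dx
First compute the integral of 8x + 13:
F(x) = 4x^2 + 13x
F(8) = 4 * 64 + 13 * 8 = 360
F(5) = 4 * 25 + 13 * 5 = 165
Integral = 360 - 165 = 195
Average = 195 / (8 - 5) = 195 / 3
= 65 = 65.00

65.00


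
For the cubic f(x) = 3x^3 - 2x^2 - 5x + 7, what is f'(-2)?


Differentiate f(x) = 3x^3 - 2x^2 - 5x + 7 term by term:
f'(x) = 9x^2 - 4x - 5
Substitute x = -2:
f'(-2) = 9 * (-2)^2 - 4 * (-2) - 5
= 36 + 8 - 5
= 39

39


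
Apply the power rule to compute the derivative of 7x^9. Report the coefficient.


We apply the power rule: d/dx [ax^n] = a*n * x^(n-1)
d/dx [7x^9]
= 7 * 9 * x^(9-1)
= 63x^8
The coefficient is 63

63


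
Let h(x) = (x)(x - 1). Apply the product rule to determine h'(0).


Let u(x) = x and v(x) = x - 1
u'(x) = 1
v'(x) = 1
Product rule: h'(x) = u'(x)*v(x) + u(x)*v'(x)
= 1 * (x - 1) + (x) * 1
At x = 0:
u(0) = 1 * 0 + 0 = 0
v(0) = 1 * 0 - 1 = -1
h'(0) = 1 * (-1) + 0 * 1
= -1 + 0
= -1

-1


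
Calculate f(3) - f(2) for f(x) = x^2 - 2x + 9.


Net change = f(b) - f(a)
f(x) = x^2 - 2x + 9
Compute f(3):
f(3) = 1 * 3^2 - 2 * 3 + 9
= 9 - 6 + 9
= 12
Compute f(2):
f(2) = 1 * 2^2 - 2 * 2 + 9
= 4 - 4 + 9
= 9
Net change = 12 - 9 = 3

3


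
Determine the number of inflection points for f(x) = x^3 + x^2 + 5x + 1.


Inflection points occur where f''(x) = 0 and concavity changes.
f(x) = x^3 + x^2 + 5x + 1
f'(x) = 3x^2 + 2x + 5
f''(x) = 6x + 2
Set f''(x) = 0:
6x + 2 = 0
x = -2 / 6 = -1/3
Since f''(x) is linear (degree 1), it changes sign at this point.
Therefore there is exactly 1 inflection point.

1


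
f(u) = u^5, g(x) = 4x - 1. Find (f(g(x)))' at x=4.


Using the chain rule: (f(g(x)))' = f'(g(x)) * g'(x)
First, find g(4):
g(4) = 4 * 4 - 1 = 15
Next, f'(u) = 5u^4
And g'(x) = 4
So f'(g(4)) * g'(4)
= 5 * 15^4 * 4
= 5 * 50625 * 4
= 1012500

1012500


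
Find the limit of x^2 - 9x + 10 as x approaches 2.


Since polynomials are continuous, we use direct substitution.
lim(x->2) of x^2 - 9x + 10
= 1 * 2^2 - 9 * 2 + 10
= 4 - 18 + 10
= -4

-4


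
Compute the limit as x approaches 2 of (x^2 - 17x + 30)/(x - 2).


Direct substitution gives 0/0, so we factor the numerator.
Factor: (x^2 - 17x + 30) = (x - 2)(x - 15)
Cancel the common factor (x - 2):
(x^2 - 17x + 30)/(x - 2) = (x - 15)
Now substitute x = 2:
= (2) - (15) = -13

-13


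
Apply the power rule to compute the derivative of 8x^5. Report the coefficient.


We apply the power rule: d/dx [ax^n] = a*n * x^(n-1)
d/dx [8x^5]
= 8 * 5 * x^(5-1)
= 40x^4
The coefficient is 40

40


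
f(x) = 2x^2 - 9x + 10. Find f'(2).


Differentiate term by term using power and sum rules:
f(x) = 2x^2 - 9x + 10
f'(x) = 4x - 9
Substitute x = 2:
f'(2) = 4 * 2 - 9
= 8 - 9
= -1

-1


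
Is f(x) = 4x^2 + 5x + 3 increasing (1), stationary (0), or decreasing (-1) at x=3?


Compute f'(x) to determine behavior:
f'(x) = 8x + 5
f'(3) = 8 * 3 + 5
= 24 + 5
= 29
Since f'(3) > 0, the function is increasing (1)

1


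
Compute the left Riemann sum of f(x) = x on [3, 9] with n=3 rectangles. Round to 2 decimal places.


Left Riemann sum uses left endpoints of each subinterval.
Interval: [3, 9], n = 3
dx = (9 - 3) / 3 = 2
Left endpoints: [3, 5, 7]
f values: [3, 5, 7]
Sum = dx * (sum of f values)
= 2 * 15
= 30 = 30.00

30.00


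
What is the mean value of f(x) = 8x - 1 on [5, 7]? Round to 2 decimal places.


Average value = 1/(b-a) * integral from a to b of f(x) dx
First compute the integral of 8x - 1:
F(x) = 4x^2 - x
F(7) = 4 * 49 - 1 * 7 = 189
F(5) = 4 * 25 - 1 * 5 = 95
Integral = 189 - 95 = 94
Average = 94 / (7 - 5) = 94 / 2
= 47 = 47.00

47.00


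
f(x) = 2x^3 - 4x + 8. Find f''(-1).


First derivative:
f'(x) = 6x^2 - 4
Second derivative:
f''(x) = 12x
Substitute x = -1:
f''(-1) = 12 * (-1) + 0
= -12 + 0
= -12

-12


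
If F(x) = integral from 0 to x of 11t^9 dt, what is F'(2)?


By the Fundamental Theorem of Calculus (Part 1):
If F(x) = integral from 0 to x of f(t) dt, then F'(x) = f(x)
Here f(t) = 11t^9
So F'(x) = 11x^9
Evaluate at x = 2:
F'(2) = 11 * 2^9
= 11 * 512
= 5632

5632


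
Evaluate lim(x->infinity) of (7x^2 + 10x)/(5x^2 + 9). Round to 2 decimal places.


For limits at infinity with equal-degree polynomials,
we compare leading coefficients.
Numerator leading term: 7x^2
Denominator leading term: 5x^2
Divide both by x^2:
lim = (7 + 10/x) / (5 + 9/x^2)
As x -> infinity, the 1/x and 1/x^2 terms vanish:
= 7/5 = 1.40

1.40


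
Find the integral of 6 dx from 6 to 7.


The integral of a constant k over [a, b] equals k * (b - a).
integral from 6 to 7 of 6 dx
= 6 * (7 - 6)
= 6 * 1
= 6

6


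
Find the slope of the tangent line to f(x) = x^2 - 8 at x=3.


The slope of the tangent line equals f'(x) at the point.
f(x) = x^2 - 8
f'(x) = 2x
At x = 3:
f'(3) = 2 * 3 + 0
= 6 + 0
= 6

6


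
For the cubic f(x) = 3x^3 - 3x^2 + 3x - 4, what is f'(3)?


Differentiate f(x) = 3x^3 - 3x^2 + 3x - 4 term by term:
f'(x) = 9x^2 - 6x + 3
Substitute x = 3:
f'(3) = 9 * 3^2 - 6 * 3 + 3
= 81 - 18 + 3
= 66

66


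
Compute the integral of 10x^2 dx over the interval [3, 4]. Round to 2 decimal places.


Find the antiderivative of 10x^2:
F(x) = 10/3 * x^3
Apply the Fundamental Theorem of Calculus:
F(4) - F(3)
= 10/3 * 4^3 - 10/3 * 3^3
= 10/3 * (64 - 27)
= 10/3 * 37
= 370/3 ≈ 123.33

123.33


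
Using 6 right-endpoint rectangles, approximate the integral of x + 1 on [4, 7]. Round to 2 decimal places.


Right Riemann sum uses right endpoints of each subinterval.
Interval: [4, 7], n = 6
dx = (7 - 4) / 6 = 1/2
Right endpoints: [9/2, 5, 11/2, 6, 13/2, 7]
f values: [11/2, 6, 13/2, 7, 15/2, 8]
Sum = dx * (sum of f values)
= 1/2 * 81/2
= 81/4 = 20.25

20.25


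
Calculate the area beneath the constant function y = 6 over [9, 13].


The area under a constant function y = 6 is a rectangle.
Width = 13 - 9 = 4
Height = 6
Area = width * height
= 4 * 6
= 24

24


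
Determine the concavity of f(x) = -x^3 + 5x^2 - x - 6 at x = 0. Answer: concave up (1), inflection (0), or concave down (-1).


Concavity is determined by the sign of f''(x).
f(x) = -x^3 + 5x^2 - x - 6
f'(x) = -3x^2 + 10x - 1
f''(x) = -6x + 10
f''(0) = -6 * 0 + 10
= 0 + 10
= 10
Since f''(0) > 0, the function is concave up (1)

1


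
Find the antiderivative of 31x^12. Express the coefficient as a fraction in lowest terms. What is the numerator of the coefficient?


Apply the power rule for integration:
integral of ax^n dx = a/(n+1) * x^(n+1) + C
integral of 31x^12 dx
= 31/13 * x^13 + C
The coefficient in lowest terms is 31/13, and its numerator is 31

31


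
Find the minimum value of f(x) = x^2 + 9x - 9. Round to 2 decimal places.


For a quadratic f(x) = ax^2 + bx + c with a > 0, the minimum is at the vertex.
Vertex x-coordinate: x = -b/(2a)
x = -(9) / (2 * 1)
x = -9/2
Substitute back to find the minimum value:
f(-9/2) = 1 * (-9/2)^2 + 9 * (-9/2) - 9
= 81/4 - 81/2 - 9
= -117/4 = -29.25

-29.25


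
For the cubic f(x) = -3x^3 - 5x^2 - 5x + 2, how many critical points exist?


Find where f'(x) = 0:
f(x) = -3x^3 - 5x^2 - 5x + 2
f'(x) = -9x^2 - 10x - 5
This is a quadratic in x. Use the discriminant to count real roots.
Discriminant = (-10)^2 - 4 * (-9) * (-5)
= 100 - 180
= -80
Since discriminant < 0, f'(x) = 0 has no real solutions.
Number of critical points: 0

0


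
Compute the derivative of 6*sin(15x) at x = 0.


Apply the chain rule to differentiate 6*sin(15x):
d/dx [6*sin(15x)]
= 6 * cos(15x) * d/dx(15x)
= 6 * 15 * cos(15x)
= 90 * cos(15x)
Evaluate at x = 0:
= 90 * cos(0)
= 90 * 1
= 90

90


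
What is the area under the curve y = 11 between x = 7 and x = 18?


The area under a constant function y = 11 is a rectangle.
Width = 18 - 7 = 11
Height = 11
Area = width * height
= 11 * 11
= 121

121


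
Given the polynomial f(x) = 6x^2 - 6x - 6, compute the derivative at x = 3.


Differentiate term by term using power and sum rules:
f(x) = 6x^2 - 6x - 6
f'(x) = 12x - 6
Substitute x = 3:
f'(3) = 12 * 3 - 6
= 36 - 6
= 30

30


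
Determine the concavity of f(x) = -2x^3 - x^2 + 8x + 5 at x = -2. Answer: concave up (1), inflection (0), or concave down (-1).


Concavity is determined by the sign of f''(x).
f(x) = -2x^3 - x^2 + 8x + 5
f'(x) = -6x^2 - 2x + 8
f''(x) = -12x - 2
f''(-2) = -12 * (-2) - 2
= 24 - 2
= 22
Since f''(-2) > 0, the function is concave up (1)

1


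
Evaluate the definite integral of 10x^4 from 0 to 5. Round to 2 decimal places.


Find the antiderivative of 10x^4:
F(x) = 10/5 * x^5
Apply the Fundamental Theorem of Calculus:
F(5) - F(0)
= 10/5 * 5^5 - 10/5 * 0^5
= 10/5 * (3125 - 0)
= 10/5 * 3125
= 6250 = 6250.00

6250.00


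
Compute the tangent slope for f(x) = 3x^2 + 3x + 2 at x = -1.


The slope of the tangent line equals f'(x) at the point.
f(x) = 3x^2 + 3x + 2
f'(x) = 6x + 3
At x = -1:
f'(-1) = 6 * (-1) + 3
= -6 + 3
= -3

-3


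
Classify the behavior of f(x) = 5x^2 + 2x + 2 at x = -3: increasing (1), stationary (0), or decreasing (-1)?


Compute f'(x) to determine behavior:
f'(x) = 10x + 2
f'(-3) = 10 * (-3) + 2
= -30 + 2
= -28
Since f'(-3) < 0, the function is decreasing (-1)

-1


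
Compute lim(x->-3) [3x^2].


Since polynomials are continuous, we use direct substitution.
lim(x->-3) of 3x^2
= 3 * (-3)^2 + 0 * (-3) + 0
= 27 + 0 + 0
= 27

27


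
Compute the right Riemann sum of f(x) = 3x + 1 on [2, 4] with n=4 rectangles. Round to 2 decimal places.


Right Riemann sum uses right endpoints of each subinterval.
Interval: [2, 4], n = 4
dx = (4 - 2) / 4 = 1/2
Right endpoints: [5/2, 3, 7/2, 4]
f values: [17/2, 10, 23/2, 13]
Sum = dx * (sum of f values)
= 1/2 * 43
= 43/2 = 21.50

21.50


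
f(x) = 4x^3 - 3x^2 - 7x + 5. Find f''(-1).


First derivative:
f'(x) = 12x^2 - 6x - 7
Second derivative:
f''(x) = 24x - 6
Substitute x = -1:
f''(-1) = 24 * (-1) - 6
= -24 - 6
= -30

-30


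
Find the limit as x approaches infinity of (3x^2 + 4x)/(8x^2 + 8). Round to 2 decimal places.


For limits at infinity with equal-degree polynomials,
we compare leading coefficients.
Numerator leading term: 3x^2
Denominator leading term: 8x^2
Divide both by x^2:
lim = (3 + 4/x) / (8 + 8/x^2)
As x -> infinity, the 1/x and 1/x^2 terms vanish:
= 3/8 ≈ 0.38

0.38


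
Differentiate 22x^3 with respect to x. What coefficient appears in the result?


We apply the power rule: d/dx [ax^n] = a*n * x^(n-1)
d/dx [22x^3]
= 22 * 3 * x^(3-1)
= 66x^2
The coefficient is 66

66


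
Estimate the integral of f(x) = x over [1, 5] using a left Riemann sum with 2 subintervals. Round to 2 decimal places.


Left Riemann sum uses left endpoints of each subinterval.
Interval: [1, 5], n = 2
dx = (5 - 1) / 2 = 2
Left endpoints: [1, 3]
f values: [1, 3]
Sum = dx * (sum of f values)
= 2 * 4
= 8 = 8.00

8.00


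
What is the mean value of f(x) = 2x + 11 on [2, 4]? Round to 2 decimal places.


Average value = 1/(b-a) * integral from a to b of f(x) dx
First compute the integral of 2x + 11:
F(x) = x^2 + 11x
F(4) = 1 * 16 + 11 * 4 = 60
F(2) = 1 * 4 + 11 * 2 = 26
Integral = 60 - 26 = 34
Average = 34 / (4 - 2) = 34 / 2
= 17 = 17.00

17.00


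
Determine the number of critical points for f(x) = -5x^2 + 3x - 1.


Find where f'(x) = 0:
f'(x) = -10x + 3
Set f'(x) = 0:
-10x + 3 = 0
x = -3 / (-10) = 3/10
This is a linear equation in x, so there is exactly one solution.
Number of critical points: 1

1


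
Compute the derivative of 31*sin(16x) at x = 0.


Apply the chain rule to differentiate 31*sin(16x):
d/dx [31*sin(16x)]
= 31 * cos(16x) * d/dx(16x)
= 31 * 16 * cos(16x)
= 496 * cos(16x)
Evaluate at x = 0:
= 496 * cos(0)
= 496 * 1
= 496

496


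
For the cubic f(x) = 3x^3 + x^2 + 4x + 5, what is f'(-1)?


Differentiate f(x) = 3x^3 + x^2 + 4x + 5 term by term:
f'(x) = 9x^2 + 2x + 4
Substitute x = -1:
f'(-1) = 9 * (-1)^2 + 2 * (-1) + 4
= 9 - 2 + 4
= 11

11


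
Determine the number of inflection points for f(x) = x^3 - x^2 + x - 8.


Inflection points occur where f''(x) = 0 and concavity changes.
f(x) = x^3 - x^2 + x - 8
f'(x) = 3x^2 - 2x + 1
f''(x) = 6x - 2
Set f''(x) = 0:
6x - 2 = 0
x = 2 / 6 = 1/3
Since f''(x) is linear (degree 1), it changes sign at this point.
Therefore there is exactly 1 inflection point.

1


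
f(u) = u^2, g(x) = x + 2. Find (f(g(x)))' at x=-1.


Using the chain rule: (f(g(x)))' = f'(g(x)) * g'(x)
First, find g(-1):
g(-1) = 1 * (-1) + 2 = 1
Next, f'(u) = 2u
And g'(x) = 1
So f'(g(-1)) * g'(-1)
= 2 * 1 * 1
= 2

2


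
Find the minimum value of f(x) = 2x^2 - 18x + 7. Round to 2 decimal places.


For a quadratic f(x) = ax^2 + bx + c with a > 0, the minimum is at the vertex.
Vertex x-coordinate: x = -b/(2a)
x = -(-18) / (2 * 2)
x = 18/4 = 9/2
Substitute back to find the minimum value:
f(9/2) = 2 * (9/2)^2 - 18 * (9/2) + 7
= 81/2 - 81 + 7
= -67/2 = -33.50

-33.50


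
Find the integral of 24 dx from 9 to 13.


The integral of a constant k over [a, b] equals k * (b - a).
integral from 9 to 13 of 24 dx
= 24 * (13 - 9)
= 24 * 4
= 96

96


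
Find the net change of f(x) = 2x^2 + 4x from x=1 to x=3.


Net change = f(b) - f(a)
f(x) = 2x^2 + 4x
Compute f(3):
f(3) = 2 * 3^2 + 4 * 3 + 0
= 18 + 12 + 0
= 30
Compute f(1):
f(1) = 2 * 1^2 + 4 * 1 + 0
= 2 + 4 + 0
= 6
Net change = 30 - 6 = 24

24


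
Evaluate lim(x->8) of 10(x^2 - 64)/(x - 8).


Direct substitution gives 0/0, so we factor the numerator.
Factor: 10(x^2 - 64) = 10 * (x - 8)(x + 8)
Cancel the common factor (x - 8):
10(x^2 - 64)/(x - 8) = 10 * (x + 8)
Now substitute x = 8:
= 10 * (8 + 8) = 160

160


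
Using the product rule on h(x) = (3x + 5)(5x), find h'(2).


Let u(x) = 3x + 5 and v(x) = 5x
u'(x) = 3
v'(x) = 5
Product rule: h'(x) = u'(x)*v(x) + u(x)*v'(x)
= 3 * (5x) + (3x + 5) * 5
At x = 2:
u(2) = 3 * 2 + 5 = 11
v(2) = 5 * 2 + 0 = 10
h'(2) = 3 * 10 + 11 * 5
= 30 + 55
= 85

85


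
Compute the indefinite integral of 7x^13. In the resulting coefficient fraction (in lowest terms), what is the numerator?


Apply the power rule for integration:
integral of ax^n dx = a/(n+1) * x^(n+1) + C
integral of 7x^13 dx
= 7/14 * x^14 + C
= 1/2 * x^14 + C
The coefficient in lowest terms is 1/2, and its numerator is 1

1


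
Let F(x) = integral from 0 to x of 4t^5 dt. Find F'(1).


By the Fundamental Theorem of Calculus (Part 1):
If F(x) = integral from 0 to x of f(t) dt, then F'(x) = f(x)
Here f(t) = 4t^5
So F'(x) = 4x^5
Evaluate at x = 1:
F'(1) = 4 * 1^5
= 4 * 1
= 4

4


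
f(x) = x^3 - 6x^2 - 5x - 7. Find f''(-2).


First derivative:
f'(x) = 3x^2 - 12x - 5
Second derivative:
f''(x) = 6x - 12
Substitute x = -2:
f''(-2) = 6 * (-2) - 12
= -12 - 12
= -24

-24


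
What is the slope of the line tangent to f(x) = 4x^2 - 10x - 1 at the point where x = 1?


The slope of the tangent line equals f'(x) at the point.
f(x) = 4x^2 - 10x - 1
f'(x) = 8x - 10
At x = 1:
f'(1) = 8 * 1 - 10
= 8 - 10
= -2

-2


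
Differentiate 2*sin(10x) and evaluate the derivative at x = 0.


Apply the chain rule to differentiate 2*sin(10x):
d/dx [2*sin(10x)]
= 2 * cos(10x) * d/dx(10x)
= 2 * 10 * cos(10x)
= 20 * cos(10x)
Evaluate at x = 0:
= 20 * cos(0)
= 20 * 1
= 20

20


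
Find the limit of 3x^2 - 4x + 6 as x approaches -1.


Since polynomials are continuous, we use direct substitution.
lim(x->-1) of 3x^2 - 4x + 6
= 3 * (-1)^2 - 4 * (-1) + 6
= 3 + 4 + 6
= 13

13


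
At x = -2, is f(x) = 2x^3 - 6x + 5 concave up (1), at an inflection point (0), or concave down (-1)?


Concavity is determined by the sign of f''(x).
f(x) = 2x^3 - 6x + 5
f'(x) = 6x^2 - 6
f''(x) = 12x
f''(-2) = 12 * (-2) + 0
= -24 + 0
= -24
Since f''(-2) < 0, the function is concave down (-1)

-1


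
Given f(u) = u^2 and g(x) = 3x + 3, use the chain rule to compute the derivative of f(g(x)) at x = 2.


Using the chain rule: (f(g(x)))' = f'(g(x)) * g'(x)
First, find g(2):
g(2) = 3 * 2 + 3 = 9
Next, f'(u) = 2u
And g'(x) = 3
So f'(g(2)) * g'(2)
= 2 * 9 * 3
= 54

54


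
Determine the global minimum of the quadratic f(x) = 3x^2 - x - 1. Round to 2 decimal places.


For a quadratic f(x) = ax^2 + bx + c with a > 0, the minimum is at the vertex.
Vertex x-coordinate: x = -b/(2a)
x = -(-1) / (2 * 3)
x = 1/6
Substitute back to find the minimum value:
f(1/6) = 3 * (1/6)^2 - 1 * (1/6) - 1
= 1/12 - 1/6 - 1
= -13/12 ≈ -1.08

-1.08


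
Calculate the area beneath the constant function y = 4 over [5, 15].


The area under a constant function y = 4 is a rectangle.
Width = 15 - 5 = 10
Height = 4
Area = width * height
= 10 * 4
= 40

40


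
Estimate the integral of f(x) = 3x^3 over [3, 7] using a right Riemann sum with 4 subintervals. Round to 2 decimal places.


Right Riemann sum uses right endpoints of each subinterval.
Interval: [3, 7], n = 4
dx = (7 - 3) / 4 = 1
Right endpoints: [4, 5, 6, 7]
f values: [192, 375, 648, 1029]
Sum = dx * (sum of f values)
= 1 * 2244
= 2244 = 2244.00

2244.00


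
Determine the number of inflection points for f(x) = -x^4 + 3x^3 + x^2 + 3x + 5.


Inflection points occur where f''(x) = 0 and concavity changes.
f(x) = -x^4 + 3x^3 + x^2 + 3x + 5
f'(x) = -4x^3 + 9x^2 + 2x + 3
f''(x) = -12x^2 + 18x + 2
This is a quadratic in x. Use the discriminant to count real roots.
Discriminant = (18)^2 - 4 * (-12) * 2
= 324 - (-96)
= 420
Since discriminant > 0, f''(x) = 0 has 2 distinct real solutions.
A quadratic with two distinct real roots changes sign at each root, so concavity changes at both.
Number of inflection points: 2

2


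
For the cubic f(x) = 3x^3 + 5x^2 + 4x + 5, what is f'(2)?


Differentiate f(x) = 3x^3 + 5x^2 + 4x + 5 term by term:
f'(x) = 9x^2 + 10x + 4
Substitute x = 2:
f'(2) = 9 * 2^2 + 10 * 2 + 4
= 36 + 20 + 4
= 60

60


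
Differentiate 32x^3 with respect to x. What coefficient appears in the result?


We apply the power rule: d/dx [ax^n] = a*n * x^(n-1)
d/dx [32x^3]
= 32 * 3 * x^(3-1)
= 96x^2
The coefficient is 96

96


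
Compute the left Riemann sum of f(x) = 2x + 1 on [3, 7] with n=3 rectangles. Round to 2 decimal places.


Left Riemann sum uses left endpoints of each subinterval.
Interval: [3, 7], n = 3
dx = (7 - 3) / 3 = 4/3
Left endpoints: [3, 13/3, 17/3]
f values: [7, 29/3, 37/3]
Sum = dx * (sum of f values)
= 4/3 * 29
= 116/3 ≈ 38.67

38.67


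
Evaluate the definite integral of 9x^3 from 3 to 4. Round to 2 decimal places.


Find the antiderivative of 9x^3:
F(x) = 9/4 * x^4
Apply the Fundamental Theorem of Calculus:
F(4) - F(3)
= 9/4 * 4^4 - 9/4 * 3^4
= 9/4 * (256 - 81)
= 9/4 * 175
= 1575/4 = 393.75

393.75


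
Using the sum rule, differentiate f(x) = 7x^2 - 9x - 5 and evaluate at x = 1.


Differentiate term by term using power and sum rules:
f(x) = 7x^2 - 9x - 5
f'(x) = 14x - 9
Substitute x = 1:
f'(1) = 14 * 1 - 9
= 14 - 9
= 5

5


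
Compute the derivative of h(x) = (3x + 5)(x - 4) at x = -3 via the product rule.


Let u(x) = 3x + 5 and v(x) = x - 4
u'(x) = 3
v'(x) = 1
Product rule: h'(x) = u'(x)*v(x) + u(x)*v'(x)
= 3 * (x - 4) + (3x + 5) * 1
At x = -3:
u(-3) = 3 * (-3) + 5 = -4
v(-3) = 1 * (-3) - 4 = -7
h'(-3) = 3 * (-7) + (-4) * 1
= -21 - 4
= -25

-25


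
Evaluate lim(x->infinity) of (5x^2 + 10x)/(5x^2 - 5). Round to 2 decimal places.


For limits at infinity with equal-degree polynomials,
we compare leading coefficients.
Numerator leading term: 5x^2
Denominator leading term: 5x^2
Divide both by x^2:
lim = (5 + 10/x) / (5 - 5/x^2)
As x -> infinity, the 1/x and 1/x^2 terms vanish:
= 5/5 = 1 = 1.00

1.00


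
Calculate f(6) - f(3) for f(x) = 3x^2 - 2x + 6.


Net change = f(b) - f(a)
f(x) = 3x^2 - 2x + 6
Compute f(6):
f(6) = 3 * 6^2 - 2 * 6 + 6
= 108 - 12 + 6
= 102
Compute f(3):
f(3) = 3 * 3^2 - 2 * 3 + 6
= 27 - 6 + 6
= 27
Net change = 102 - 27 = 75

75


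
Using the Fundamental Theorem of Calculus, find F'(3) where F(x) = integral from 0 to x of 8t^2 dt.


By the Fundamental Theorem of Calculus (Part 1):
If F(x) = integral from 0 to x of f(t) dt, then F'(x) = f(x)
Here f(t) = 8t^2
So F'(x) = 8x^2
Evaluate at x = 3:
F'(3) = 8 * 3^2
= 8 * 9
= 72

72


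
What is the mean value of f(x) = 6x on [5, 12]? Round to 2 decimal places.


Average value = 1/(b-a) * integral from a to b of f(x) dx
First compute the integral of 6x:
F(x) = 3x^2
F(12) = 3 * 144 + 0 * 12 = 432
F(5) = 3 * 25 + 0 * 5 = 75
Integral = 432 - 75 = 357
Average = 357 / (12 - 5) = 357 / 7
= 51 = 51.00

51.00


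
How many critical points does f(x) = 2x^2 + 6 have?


Find where f'(x) = 0:
f'(x) = 4x
Set f'(x) = 0:
4x = 0
x = 0 / 4 = 0
This is a linear equation in x, so there is exactly one solution.
Number of critical points: 1

1


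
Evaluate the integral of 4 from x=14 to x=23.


The integral of a constant k over [a, b] equals k * (b - a).
integral from 14 to 23 of 4 dx
= 4 * (23 - 14)
= 4 * 9
= 36

36


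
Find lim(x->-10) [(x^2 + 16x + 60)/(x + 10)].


Direct substitution gives 0/0, so we factor the numerator.
Factor: (x^2 + 16x + 60) = (x + 10)(x + 6)
Cancel the common factor (x + 10):
(x^2 + 16x + 60)/(x + 10) = (x + 6)
Now substitute x = -10:
= (-10) - (-6) = -4

-4


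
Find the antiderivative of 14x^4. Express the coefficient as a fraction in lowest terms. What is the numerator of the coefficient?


Apply the power rule for integration:
integral of ax^n dx = a/(n+1) * x^(n+1) + C
integral of 14x^4 dx
= 14/5 * x^5 + C
The coefficient in lowest terms is 14/5, and its numerator is 14

14


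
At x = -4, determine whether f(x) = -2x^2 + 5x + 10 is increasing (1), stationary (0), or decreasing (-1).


Compute f'(x) to determine behavior:
f'(x) = -4x + 5
f'(-4) = -4 * (-4) + 5
= 16 + 5
= 21
Since f'(-4) > 0, the function is increasing (1)

1


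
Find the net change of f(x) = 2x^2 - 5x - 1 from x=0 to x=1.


Net change = f(b) - f(a)
f(x) = 2x^2 - 5x - 1
Compute f(1):
f(1) = 2 * 1^2 - 5 * 1 - 1
= 2 - 5 - 1
= -4
Compute f(0):
f(0) = 2 * 0^2 - 5 * 0 - 1
= 0 + 0 - 1
= -1
Net change = -4 - (-1) = -3

-3


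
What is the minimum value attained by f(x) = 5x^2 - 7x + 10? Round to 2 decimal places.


For a quadratic f(x) = ax^2 + bx + c with a > 0, the minimum is at the vertex.
Vertex x-coordinate: x = -b/(2a)
x = -(-7) / (2 * 5)
x = 7/10
Substitute back to find the minimum value:
f(7/10) = 5 * (7/10)^2 - 7 * (7/10) + 10
= 49/20 - 49/10 + 10
= 151/20 = 7.55

7.55


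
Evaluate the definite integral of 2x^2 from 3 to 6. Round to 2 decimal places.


Find the antiderivative of 2x^2:
F(x) = 2/3 * x^3
Apply the Fundamental Theorem of Calculus:
F(6) - F(3)
= 2/3 * 6^3 - 2/3 * 3^3
= 2/3 * (216 - 27)
= 2/3 * 189
= 126 = 126.00

126.00


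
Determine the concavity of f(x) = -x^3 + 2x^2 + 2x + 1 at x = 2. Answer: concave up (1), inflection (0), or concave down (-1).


Concavity is determined by the sign of f''(x).
f(x) = -x^3 + 2x^2 + 2x + 1
f'(x) = -3x^2 + 4x + 2
f''(x) = -6x + 4
f''(2) = -6 * 2 + 4
= -12 + 4
= -8
Since f''(2) < 0, the function is concave down (-1)

-1


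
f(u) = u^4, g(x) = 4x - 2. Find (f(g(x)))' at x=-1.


Using the chain rule: (f(g(x)))' = f'(g(x)) * g'(x)
First, find g(-1):
g(-1) = 4 * (-1) - 2 = -6
Next, f'(u) = 4u^3
And g'(x) = 4
So f'(g(-1)) * g'(-1)
= 4 * (-6)^3 * 4
= 4 * (-216) * 4
= -3456

-3456


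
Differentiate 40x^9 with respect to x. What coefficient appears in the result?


We apply the power rule: d/dx [ax^n] = a*n * x^(n-1)
d/dx [40x^9]
= 40 * 9 * x^(9-1)
= 360x^8
The coefficient is 360

360


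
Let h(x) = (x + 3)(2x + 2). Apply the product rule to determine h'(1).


Let u(x) = x + 3 and v(x) = 2x + 2
u'(x) = 1
v'(x) = 2
Product rule: h'(x) = u'(x)*v(x) + u(x)*v'(x)
= 1 * (2x + 2) + (x + 3) * 2
At x = 1:
u(1) = 1 * 1 + 3 = 4
v(1) = 2 * 1 + 2 = 4
h'(1) = 1 * 4 + 4 * 2
= 4 + 8
= 12

12


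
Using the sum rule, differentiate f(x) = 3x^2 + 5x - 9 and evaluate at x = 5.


Differentiate term by term using power and sum rules:
f(x) = 3x^2 + 5x - 9
f'(x) = 6x + 5
Substitute x = 5:
f'(5) = 6 * 5 + 5
= 30 + 5
= 35

35


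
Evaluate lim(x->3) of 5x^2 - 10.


Since polynomials are continuous, we use direct substitution.
lim(x->3) of 5x^2 - 10
= 5 * 3^2 + 0 * 3 - 10
= 45 + 0 - 10
= 35

35


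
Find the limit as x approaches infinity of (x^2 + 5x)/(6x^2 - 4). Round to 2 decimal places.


For limits at infinity with equal-degree polynomials,
we compare leading coefficients.
Numerator leading term: x^2
Denominator leading term: 6x^2
Divide both by x^2:
lim = (1 + 5/x) / (6 - 4/x^2)
As x -> infinity, the 1/x and 1/x^2 terms vanish:
= 1/6 ≈ 0.17

0.17


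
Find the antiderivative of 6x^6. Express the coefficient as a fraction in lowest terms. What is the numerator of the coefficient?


Apply the power rule for integration:
integral of ax^n dx = a/(n+1) * x^(n+1) + C
integral of 6x^6 dx
= 6/7 * x^7 + C
The coefficient in lowest terms is 6/7, and its numerator is 6

6


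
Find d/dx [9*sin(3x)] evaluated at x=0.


Apply the chain rule to differentiate 9*sin(3x):
d/dx [9*sin(3x)]
= 9 * cos(3x) * d/dx(3x)
= 9 * 3 * cos(3x)
= 27 * cos(3x)
Evaluate at x = 0:
= 27 * cos(0)
= 27 * 1
= 27

27


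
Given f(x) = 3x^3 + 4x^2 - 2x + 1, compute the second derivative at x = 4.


First derivative:
f'(x) = 9x^2 + 8x - 2
Second derivative:
f''(x) = 18x + 8
Substitute x = 4:
f''(4) = 18 * 4 + 8
= 72 + 8
= 80

80


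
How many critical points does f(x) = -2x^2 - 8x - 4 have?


Find where f'(x) = 0:
f'(x) = -4x - 8
Set f'(x) = 0:
-4x - 8 = 0
x = 8 / (-4) = -2
This is a linear equation in x, so there is exactly one solution.
Number of critical points: 1

1


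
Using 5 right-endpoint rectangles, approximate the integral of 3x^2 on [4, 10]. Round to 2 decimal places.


Right Riemann sum uses right endpoints of each subinterval.
Interval: [4, 10], n = 5
dx = (10 - 4) / 5 = 6/5
Right endpoints: [26/5, 32/5, 38/5, 44/5, 10]
f values: [2028/25, 3072/25, 4332/25, 5808/25, 300]
Sum = dx * (sum of f values)
= 6/5 * 4548/5
= 27288/25 = 1091.52

1091.52


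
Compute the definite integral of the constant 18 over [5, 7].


The integral of a constant k over [a, b] equals k * (b - a).
integral from 5 to 7 of 18 dx
= 18 * (7 - 5)
= 18 * 2
= 36

36


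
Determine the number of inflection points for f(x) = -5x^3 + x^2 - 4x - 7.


Inflection points occur where f''(x) = 0 and concavity changes.
f(x) = -5x^3 + x^2 - 4x - 7
f'(x) = -15x^2 + 2x - 4
f''(x) = -30x + 2
Set f''(x) = 0:
-30x + 2 = 0
x = -2 / (-30) = 1/15
Since f''(x) is linear (degree 1), it changes sign at this point.
Therefore there is exactly 1 inflection point.

1


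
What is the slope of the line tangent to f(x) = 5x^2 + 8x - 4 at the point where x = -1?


The slope of the tangent line equals f'(x) at the point.
f(x) = 5x^2 + 8x - 4
f'(x) = 10x + 8
At x = -1:
f'(-1) = 10 * (-1) + 8
= -10 + 8
= -2

-2


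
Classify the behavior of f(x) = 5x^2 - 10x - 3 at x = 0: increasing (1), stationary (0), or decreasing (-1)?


Compute f'(x) to determine behavior:
f'(x) = 10x - 10
f'(0) = 10 * 0 - 10
= 0 - 10
= -10
Since f'(0) < 0, the function is decreasing (-1)

-1


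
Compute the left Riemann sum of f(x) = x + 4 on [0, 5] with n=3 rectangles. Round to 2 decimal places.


Left Riemann sum uses left endpoints of each subinterval.
Interval: [0, 5], n = 3
dx = (5 - 0) / 3 = 5/3
Left endpoints: [0, 5/3, 10/3]
f values: [4, 17/3, 22/3]
Sum = dx * (sum of f values)
= 5/3 * 17
= 85/3 ≈ 28.33

28.33


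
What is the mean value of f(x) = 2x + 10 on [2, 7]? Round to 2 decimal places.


Average value = 1/(b-a) * integral from a to b of f(x) dx
First compute the integral of 2x + 10:
F(x) = x^2 + 10x
F(7) = 1 * 49 + 10 * 7 = 119
F(2) = 1 * 4 + 10 * 2 = 24
Integral = 119 - 24 = 95
Average = 95 / (7 - 2) = 95 / 5
= 19 = 19.00

19.00


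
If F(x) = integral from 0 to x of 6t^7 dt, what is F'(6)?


By the Fundamental Theorem of Calculus (Part 1):
If F(x) = integral from 0 to x of f(t) dt, then F'(x) = f(x)
Here f(t) = 6t^7
So F'(x) = 6x^7
Evaluate at x = 6:
F'(6) = 6 * 6^7
= 6 * 279936
= 1679616

1679616


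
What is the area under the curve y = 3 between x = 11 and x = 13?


The area under a constant function y = 3 is a rectangle.
Width = 13 - 11 = 2
Height = 3
Area = width * height
= 2 * 3
= 6

6


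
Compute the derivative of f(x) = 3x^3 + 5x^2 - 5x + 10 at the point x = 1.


Differentiate f(x) = 3x^3 + 5x^2 - 5x + 10 term by term:
f'(x) = 9x^2 + 10x - 5
Substitute x = 1:
f'(1) = 9 * 1^2 + 10 * 1 - 5
= 9 + 10 - 5
= 14

14


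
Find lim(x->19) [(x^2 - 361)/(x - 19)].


Direct substitution gives 0/0, so we factor the numerator.
Factor: (x^2 - 361) = (x - 19)(x + 19)
Cancel the common factor (x - 19):
(x^2 - 361)/(x - 19) = (x + 19)
Now substitute x = 19:
= (19 + 19) = 38

38


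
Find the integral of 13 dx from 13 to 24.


The integral of a constant k over [a, b] equals k * (b - a).
integral from 13 to 24 of 13 dx
= 13 * (24 - 13)
= 13 * 11
= 143

143


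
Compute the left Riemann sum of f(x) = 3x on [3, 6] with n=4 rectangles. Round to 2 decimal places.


Left Riemann sum uses left endpoints of each subinterval.
Interval: [3, 6], n = 4
dx = (6 - 3) / 4 = 3/4
Left endpoints: [3, 15/4, 9/2, 21/4]
f values: [9, 45/4, 27/2, 63/4]
Sum = dx * (sum of f values)
= 3/4 * 99/2
= 297/8 ≈ 37.13

37.13


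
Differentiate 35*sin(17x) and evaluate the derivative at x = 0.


Apply the chain rule to differentiate 35*sin(17x):
d/dx [35*sin(17x)]
= 35 * cos(17x) * d/dx(17x)
= 35 * 17 * cos(17x)
= 595 * cos(17x)
Evaluate at x = 0:
= 595 * cos(0)
= 595 * 1
= 595

595


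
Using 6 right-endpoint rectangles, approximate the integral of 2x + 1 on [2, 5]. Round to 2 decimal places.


Right Riemann sum uses right endpoints of each subinterval.
Interval: [2, 5], n = 6
dx = (5 - 2) / 6 = 1/2
Right endpoints: [5/2, 3, 7/2, 4, 9/2, 5]
f values: [6, 7, 8, 9, 10, 11]
Sum = dx * (sum of f values)
= 1/2 * 51
= 51/2 = 25.50

25.50


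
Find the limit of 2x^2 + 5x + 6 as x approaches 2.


Since polynomials are continuous, we use direct substitution.
lim(x->2) of 2x^2 + 5x + 6
= 2 * 2^2 + 5 * 2 + 6
= 8 + 10 + 6
= 24

24


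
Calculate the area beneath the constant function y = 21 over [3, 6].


The area under a constant function y = 21 is a rectangle.
Width = 6 - 3 = 3
Height = 21
Area = width * height
= 3 * 21
= 63

63


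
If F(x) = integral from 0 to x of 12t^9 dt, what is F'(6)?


By the Fundamental Theorem of Calculus (Part 1):
If F(x) = integral from 0 to x of f(t) dt, then F'(x) = f(x)
Here f(t) = 12t^9
So F'(x) = 12x^9
Evaluate at x = 6:
F'(6) = 12 * 6^9
= 12 * 10077696
= 120932352

120932352


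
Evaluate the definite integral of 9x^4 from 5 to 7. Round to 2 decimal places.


Find the antiderivative of 9x^4:
F(x) = 9/5 * x^5
Apply the Fundamental Theorem of Calculus:
F(7) - F(5)
= 9/5 * 7^5 - 9/5 * 5^5
= 9/5 * (16807 - 3125)
= 9/5 * 13682
= 123138/5 = 24627.60

24627.60


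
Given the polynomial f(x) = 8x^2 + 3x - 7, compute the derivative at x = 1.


Differentiate term by term using power and sum rules:
f(x) = 8x^2 + 3x - 7
f'(x) = 16x + 3
Substitute x = 1:
f'(1) = 16 * 1 + 3
= 16 + 3
= 19

19


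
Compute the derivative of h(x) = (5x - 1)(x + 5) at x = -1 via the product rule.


Let u(x) = 5x - 1 and v(x) = x + 5
u'(x) = 5
v'(x) = 1
Product rule: h'(x) = u'(x)*v(x) + u(x)*v'(x)
= 5 * (x + 5) + (5x - 1) * 1
At x = -1:
u(-1) = 5 * (-1) - 1 = -6
v(-1) = 1 * (-1) + 5 = 4
h'(-1) = 5 * 4 + (-6) * 1
= 20 - 6
= 14

14


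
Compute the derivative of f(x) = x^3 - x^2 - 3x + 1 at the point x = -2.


Differentiate f(x) = x^3 - x^2 - 3x + 1 term by term:
f'(x) = 3x^2 - 2x - 3
Substitute x = -2:
f'(-2) = 3 * (-2)^2 - 2 * (-2) - 3
= 12 + 4 - 3
= 13

13


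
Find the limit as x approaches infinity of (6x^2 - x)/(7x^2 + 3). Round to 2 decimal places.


For limits at infinity with equal-degree polynomials,
we compare leading coefficients.
Numerator leading term: 6x^2
Denominator leading term: 7x^2
Divide both by x^2:
lim = (6 - 1/x) / (7 + 3/x^2)
As x -> infinity, the 1/x and 1/x^2 terms vanish:
= 6/7 ≈ 0.86

0.86


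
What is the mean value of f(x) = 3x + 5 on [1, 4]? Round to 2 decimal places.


Average value = 1/(b-a) * integral from a to b of f(x) dx
First compute the integral of 3x + 5:
F(x) = (3/2)x^2 + 5x
F(4) = 3/2 * 16 + 5 * 4 = 44
F(1) = 3/2 * 1 + 5 * 1 = 13/2
Integral = 44 - 13/2 = 75/2
Average = (75/2) / (4 - 1) = (75/2) / 3
= 25/2 = 12.50

12.50


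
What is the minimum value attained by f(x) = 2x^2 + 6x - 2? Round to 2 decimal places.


For a quadratic f(x) = ax^2 + bx + c with a > 0, the minimum is at the vertex.
Vertex x-coordinate: x = -b/(2a)
x = -(6) / (2 * 2)
x = -6/4 = -3/2
Substitute back to find the minimum value:
f(-3/2) = 2 * (-3/2)^2 + 6 * (-3/2) - 2
= 9/2 - 9 - 2
= -13/2 = -6.50

-6.50


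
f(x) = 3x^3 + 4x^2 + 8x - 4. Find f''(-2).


First derivative:
f'(x) = 9x^2 + 8x + 8
Second derivative:
f''(x) = 18x + 8
Substitute x = -2:
f''(-2) = 18 * (-2) + 8
= -36 + 8
= -28

-28


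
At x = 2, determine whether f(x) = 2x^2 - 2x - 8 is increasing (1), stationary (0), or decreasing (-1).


Compute f'(x) to determine behavior:
f'(x) = 4x - 2
f'(2) = 4 * 2 - 2
= 8 - 2
= 6
Since f'(2) > 0, the function is increasing (1)

1


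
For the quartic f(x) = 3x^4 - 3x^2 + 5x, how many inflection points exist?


Inflection points occur where f''(x) = 0 and concavity changes.
f(x) = 3x^4 - 3x^2 + 5x
f'(x) = 12x^3 - 6x + 5
f''(x) = 36x^2 - 6
This is a quadratic in x. Use the discriminant to count real roots.
Discriminant = (0)^2 - 4 * 36 * (-6)
= 0 - (-864)
= 864
Since discriminant > 0, f''(x) = 0 has 2 distinct real solutions.
A quadratic with two distinct real roots changes sign at each root, so concavity changes at both.
Number of inflection points: 2

2
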